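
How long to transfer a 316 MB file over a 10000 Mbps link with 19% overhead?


Effective throughput = 10000 * (1 - 19/100) = 8100.0 Mbps
File size in Mb = 316 * 8 = 2528 Mb
Time = 2528 / 8100.0
Time = 0.3121 seconds


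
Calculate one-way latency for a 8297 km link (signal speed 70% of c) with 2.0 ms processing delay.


Speed = 0.7 * 3e5 km/s = 210000 km/s
Propagation delay = 8297 / 210000 = 0.0395 s = 39.5095 ms
Processing delay = 2.0 ms
Total one-way latency = 41.5095 ms


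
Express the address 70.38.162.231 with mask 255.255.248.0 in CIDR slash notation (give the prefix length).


Binary: 11111111.11111111.11111000.00000000
Count leading 1s
Prefix: /21


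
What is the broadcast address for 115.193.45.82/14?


Network: 115.192.0.0/14
Host bits = 18
Set all host bits to 1:
Broadcast: 115.195.255.255


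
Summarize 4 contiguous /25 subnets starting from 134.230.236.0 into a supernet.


Original prefix: /25
Number of subnets: 4 = 2^2
New prefix = 25 - 2 = 23
Supernet: 134.230.236.0/23


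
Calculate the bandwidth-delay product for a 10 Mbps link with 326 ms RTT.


BDP = bandwidth * RTT
= 10 Mbps * 326 ms
= 10 * 1e6 * 326 / 1000 bits
= 3260000 bits
= 407500 bytes
= 397.9492 KB
BDP = 3260000 bits (407500 bytes)


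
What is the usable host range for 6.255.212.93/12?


Network: 6.240.0.0
Broadcast: 6.255.255.255
First usable = network + 1
Last usable = broadcast - 1
Range: 6.240.0.1 to 6.255.255.254


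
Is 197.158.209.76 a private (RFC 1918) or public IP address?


RFC 1918 private ranges:
  10.0.0.0/8 (10.0.0.0 - 10.255.255.255)
  172.16.0.0/12 (172.16.0.0 - 172.31.255.255)
  192.168.0.0/16 (192.168.0.0 - 192.168.255.255)
Public (not in any RFC 1918 range)


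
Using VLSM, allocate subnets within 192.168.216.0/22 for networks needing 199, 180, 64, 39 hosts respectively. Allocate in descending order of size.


199 hosts -> /24 (254 usable): 192.168.216.0/24
180 hosts -> /24 (254 usable): 192.168.217.0/24
64 hosts -> /25 (126 usable): 192.168.218.0/25
39 hosts -> /26 (62 usable): 192.168.218.128/26
Allocation: 192.168.216.0/24 (199 hosts, 254 usable); 192.168.217.0/24 (180 hosts, 254 usable); 192.168.218.0/25 (64 hosts, 126 usable); 192.168.218.128/26 (39 hosts, 62 usable)


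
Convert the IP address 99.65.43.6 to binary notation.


99 = 01100011
65 = 01000001
43 = 00101011
6 = 00000110
Binary: 01100011.01000001.00101011.00000110


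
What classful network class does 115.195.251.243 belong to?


First octet: 115
Binary: 01110011
0xxxxxxx -> Class A (1-126)
Class A, default mask 255.0.0.0 (/8)


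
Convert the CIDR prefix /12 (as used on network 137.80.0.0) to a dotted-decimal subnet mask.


/12 means 12 network bits, 20 host bits
Binary: 11111111111100000000000000000000
Mask: 255.240.0.0


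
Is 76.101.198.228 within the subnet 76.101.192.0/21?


Subnet network: 76.101.192.0
Test IP AND mask: 76.101.192.0
Yes, 76.101.198.228 is in 76.101.192.0/21


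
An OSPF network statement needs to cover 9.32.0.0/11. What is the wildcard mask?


Subnet mask: 255.224.0.0
Wildcard = 255.255.255.255 - subnet mask
255 - 255 = 0
255 - 224 = 31
255 - 0 = 255
255 - 0 = 255
Wildcard: 0.31.255.255


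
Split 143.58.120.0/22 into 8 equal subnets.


New prefix = 22 + 3 = 25
Each subnet has 128 addresses
  143.58.120.0/25
  143.58.120.128/25
  143.58.121.0/25
  143.58.121.128/25
  143.58.122.0/25
  143.58.122.128/25
  143.58.123.0/25
  143.58.123.128/25
Subnets: 143.58.120.0/25, 143.58.120.128/25, 143.58.121.0/25, 143.58.121.128/25, 143.58.122.0/25, 143.58.122.128/25, 143.58.123.0/25, 143.58.123.128/25


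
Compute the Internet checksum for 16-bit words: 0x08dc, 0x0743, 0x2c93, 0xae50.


Sum all words (with carry folding):
+ 0x08dc = 0x08dc
+ 0x0743 = 0x101f
+ 0x2c93 = 0x3cb2
+ 0xae50 = 0xeb02
One's complement: ~0xeb02
Checksum = 0x14fd


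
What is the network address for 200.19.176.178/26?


IP:   11001000.00010011.10110000.10110010
Mask: 11111111.11111111.11111111.11000000
AND operation:
Net:  11001000.00010011.10110000.10000000
Network: 200.19.176.128/26


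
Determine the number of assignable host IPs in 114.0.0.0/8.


Host bits = 32 - 8 = 24
Total addresses = 2^24 = 16777216
Usable = total - 2 (network and broadcast)
Usable hosts: 16777214


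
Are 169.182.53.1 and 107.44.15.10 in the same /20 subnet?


Mask: 255.255.240.0
169.182.53.1 AND mask = 169.182.48.0
107.44.15.10 AND mask = 107.44.0.0
No, different subnets (169.182.48.0 vs 107.44.0.0)


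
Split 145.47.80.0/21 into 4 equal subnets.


New prefix = 21 + 2 = 23
Each subnet has 512 addresses
  145.47.80.0/23
  145.47.82.0/23
  145.47.84.0/23
  145.47.86.0/23
Subnets: 145.47.80.0/23, 145.47.82.0/23, 145.47.84.0/23, 145.47.86.0/23


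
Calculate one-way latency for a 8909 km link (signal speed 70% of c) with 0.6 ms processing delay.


Speed = 0.7 * 3e5 km/s = 210000 km/s
Propagation delay = 8909 / 210000 = 0.0424 s = 42.4238 ms
Processing delay = 0.6 ms
Total one-way latency = 43.0238 ms


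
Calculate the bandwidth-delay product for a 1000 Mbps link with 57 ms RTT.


BDP = bandwidth * RTT
= 1000 Mbps * 57 ms
= 1000 * 1e6 * 57 / 1000 bits
= 57000000 bits
= 7125000 bytes
= 6958.0078 KB
BDP = 57000000 bits (7125000 bytes)


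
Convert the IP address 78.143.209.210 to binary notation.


78 = 01001110
143 = 10001111
209 = 11010001
210 = 11010010
Binary: 01001110.10001111.11010001.11010010


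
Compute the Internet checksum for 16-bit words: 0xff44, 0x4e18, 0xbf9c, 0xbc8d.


Sum all words (with carry folding):
+ 0xff44 = 0xff44
+ 0x4e18 = 0x4d5d
+ 0xbf9c = 0x0cfa
+ 0xbc8d = 0xc987
One's complement: ~0xc987
Checksum = 0x3678


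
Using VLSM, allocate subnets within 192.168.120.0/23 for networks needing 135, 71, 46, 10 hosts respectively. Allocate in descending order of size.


135 hosts -> /24 (254 usable): 192.168.120.0/24
71 hosts -> /25 (126 usable): 192.168.121.0/25
46 hosts -> /26 (62 usable): 192.168.121.128/26
10 hosts -> /28 (14 usable): 192.168.121.192/28
Allocation: 192.168.120.0/24 (135 hosts, 254 usable); 192.168.121.0/25 (71 hosts, 126 usable); 192.168.121.128/26 (46 hosts, 62 usable); 192.168.121.192/28 (10 hosts, 14 usable)


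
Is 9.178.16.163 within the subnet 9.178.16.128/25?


Subnet network: 9.178.16.128
Test IP AND mask: 9.178.16.128
Yes, 9.178.16.163 is in 9.178.16.128/25


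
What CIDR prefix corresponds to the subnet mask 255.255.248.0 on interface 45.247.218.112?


Binary: 11111111.11111111.11111000.00000000
Count leading 1s
Prefix: /21


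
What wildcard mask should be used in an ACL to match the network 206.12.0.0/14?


Subnet mask: 255.252.0.0
Wildcard = 255.255.255.255 - subnet mask
255 - 255 = 0
255 - 252 = 3
255 - 0 = 255
255 - 0 = 255
Wildcard: 0.3.255.255


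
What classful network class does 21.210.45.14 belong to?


First octet: 21
Binary: 00010101
0xxxxxxx -> Class A (1-126)
Class A, default mask 255.0.0.0 (/8)


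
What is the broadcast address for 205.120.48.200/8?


Network: 205.0.0.0/8
Host bits = 24
Set all host bits to 1:
Broadcast: 205.255.255.255


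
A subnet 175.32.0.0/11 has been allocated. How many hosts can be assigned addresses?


Host bits = 32 - 11 = 21
Total addresses = 2^21 = 2097152
Usable = total - 2 (network and broadcast)
Usable hosts: 2097150


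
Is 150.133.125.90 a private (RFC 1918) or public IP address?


RFC 1918 private ranges:
  10.0.0.0/8 (10.0.0.0 - 10.255.255.255)
  172.16.0.0/12 (172.16.0.0 - 172.31.255.255)
  192.168.0.0/16 (192.168.0.0 - 192.168.255.255)
Public (not in any RFC 1918 range)


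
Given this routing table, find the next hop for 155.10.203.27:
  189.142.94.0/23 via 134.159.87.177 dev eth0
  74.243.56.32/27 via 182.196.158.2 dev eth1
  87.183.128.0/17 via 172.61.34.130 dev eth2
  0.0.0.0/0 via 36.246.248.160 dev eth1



Longest prefix match for 155.10.203.27:
  /23 189.142.94.0: no
  /27 74.243.56.32: no
  /17 87.183.128.0: no
  /0 0.0.0.0: MATCH
Selected: next-hop 36.246.248.160 via eth1 (matched /0)


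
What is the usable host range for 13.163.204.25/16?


Network: 13.163.0.0
Broadcast: 13.163.255.255
First usable = network + 1
Last usable = broadcast - 1
Range: 13.163.0.1 to 13.163.255.254


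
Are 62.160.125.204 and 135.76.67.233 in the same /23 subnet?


Mask: 255.255.254.0
62.160.125.204 AND mask = 62.160.124.0
135.76.67.233 AND mask = 135.76.66.0
No, different subnets (62.160.124.0 vs 135.76.66.0)


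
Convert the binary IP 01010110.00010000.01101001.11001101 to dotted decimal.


01010110 = 86
00010000 = 16
01101001 = 105
11001101 = 205
IP: 86.16.105.205


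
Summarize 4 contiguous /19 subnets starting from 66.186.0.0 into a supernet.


Original prefix: /19
Number of subnets: 4 = 2^2
New prefix = 19 - 2 = 17
Supernet: 66.186.0.0/17


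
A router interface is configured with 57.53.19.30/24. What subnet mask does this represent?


/24 means 24 network bits, 8 host bits
Binary: 11111111111111111111111100000000
Mask: 255.255.255.0


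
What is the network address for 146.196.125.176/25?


IP:   10010010.11000100.01111101.10110000
Mask: 11111111.11111111.11111111.10000000
AND operation:
Net:  10010010.11000100.01111101.10000000
Network: 146.196.125.128/25


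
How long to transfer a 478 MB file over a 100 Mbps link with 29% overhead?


Effective throughput = 100 * (1 - 29/100) = 71 Mbps
File size in Mb = 478 * 8 = 3824 Mb
Time = 3824 / 71
Time = 53.8592 seconds


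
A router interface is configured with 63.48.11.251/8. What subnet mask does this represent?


/8 means 8 network bits, 24 host bits
Binary: 11111111000000000000000000000000
Mask: 255.0.0.0


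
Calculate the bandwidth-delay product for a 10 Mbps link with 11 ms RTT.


BDP = bandwidth * RTT
= 10 Mbps * 11 ms
= 10 * 1e6 * 11 / 1000 bits
= 110000 bits
= 13750 bytes
= 13.4277 KB
BDP = 110000 bits (13750 bytes)


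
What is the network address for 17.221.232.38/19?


IP:   00010001.11011101.11101000.00100110
Mask: 11111111.11111111.11100000.00000000
AND operation:
Net:  00010001.11011101.11100000.00000000
Network: 17.221.224.0/19


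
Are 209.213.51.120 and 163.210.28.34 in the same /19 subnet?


Mask: 255.255.224.0
209.213.51.120 AND mask = 209.213.32.0
163.210.28.34 AND mask = 163.210.0.0
No, different subnets (209.213.32.0 vs 163.210.0.0)


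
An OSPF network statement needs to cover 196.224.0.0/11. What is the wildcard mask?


Subnet mask: 255.224.0.0
Wildcard = 255.255.255.255 - subnet mask
255 - 255 = 0
255 - 224 = 31
255 - 0 = 255
255 - 0 = 255
Wildcard: 0.31.255.255


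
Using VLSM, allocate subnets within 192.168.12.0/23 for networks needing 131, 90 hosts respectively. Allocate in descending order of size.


131 hosts -> /24 (254 usable): 192.168.12.0/24
90 hosts -> /25 (126 usable): 192.168.13.0/25
Allocation: 192.168.12.0/24 (131 hosts, 254 usable); 192.168.13.0/25 (90 hosts, 126 usable)


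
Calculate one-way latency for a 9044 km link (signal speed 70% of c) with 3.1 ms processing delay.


Speed = 0.7 * 3e5 km/s = 210000 km/s
Propagation delay = 9044 / 210000 = 0.0431 s = 43.0667 ms
Processing delay = 3.1 ms
Total one-way latency = 46.1667 ms


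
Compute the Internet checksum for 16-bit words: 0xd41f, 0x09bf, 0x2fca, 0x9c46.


Sum all words (with carry folding):
+ 0xd41f = 0xd41f
+ 0x09bf = 0xddde
+ 0x2fca = 0x0da9
+ 0x9c46 = 0xa9ef
One's complement: ~0xa9ef
Checksum = 0x5610


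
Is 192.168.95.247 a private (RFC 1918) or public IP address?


RFC 1918 private ranges:
  10.0.0.0/8 (10.0.0.0 - 10.255.255.255)
  172.16.0.0/12 (172.16.0.0 - 172.31.255.255)
  192.168.0.0/16 (192.168.0.0 - 192.168.255.255)
Private (in 192.168.0.0/16)


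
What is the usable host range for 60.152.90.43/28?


Network: 60.152.90.32
Broadcast: 60.152.90.47
First usable = network + 1
Last usable = broadcast - 1
Range: 60.152.90.33 to 60.152.90.46


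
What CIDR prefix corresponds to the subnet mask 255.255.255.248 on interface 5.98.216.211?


Binary: 11111111.11111111.11111111.11111000
Count leading 1s
Prefix: /29


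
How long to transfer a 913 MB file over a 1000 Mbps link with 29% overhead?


Effective throughput = 1000 * (1 - 29/100) = 710 Mbps
File size in Mb = 913 * 8 = 7304 Mb
Time = 7304 / 710
Time = 10.2873 seconds


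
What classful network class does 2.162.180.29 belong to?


First octet: 2
Binary: 00000010
0xxxxxxx -> Class A (1-126)
Class A, default mask 255.0.0.0 (/8)


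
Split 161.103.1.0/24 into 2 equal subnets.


New prefix = 24 + 1 = 25
Each subnet has 128 addresses
  161.103.1.0/25
  161.103.1.128/25
Subnets: 161.103.1.0/25, 161.103.1.128/25


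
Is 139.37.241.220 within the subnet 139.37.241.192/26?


Subnet network: 139.37.241.192
Test IP AND mask: 139.37.241.192
Yes, 139.37.241.220 is in 139.37.241.192/26


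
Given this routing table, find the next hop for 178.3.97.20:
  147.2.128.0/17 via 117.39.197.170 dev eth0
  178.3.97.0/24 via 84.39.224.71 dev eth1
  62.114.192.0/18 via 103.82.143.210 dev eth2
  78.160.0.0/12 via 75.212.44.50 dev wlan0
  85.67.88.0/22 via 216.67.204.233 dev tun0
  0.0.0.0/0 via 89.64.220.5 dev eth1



Longest prefix match for 178.3.97.20:
  /17 147.2.128.0: no
  /24 178.3.97.0: MATCH
  /18 62.114.192.0: no
  /12 78.160.0.0: no
  /22 85.67.88.0: no
  /0 0.0.0.0: MATCH
Selected: next-hop 84.39.224.71 via eth1 (matched /24)


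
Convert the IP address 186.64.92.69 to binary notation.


186 = 10111010
64 = 01000000
92 = 01011100
69 = 01000101
Binary: 10111010.01000000.01011100.01000101


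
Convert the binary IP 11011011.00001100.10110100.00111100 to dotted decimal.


11011011 = 219
00001100 = 12
10110100 = 180
00111100 = 60
IP: 219.12.180.60


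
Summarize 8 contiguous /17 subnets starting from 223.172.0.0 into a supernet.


Original prefix: /17
Number of subnets: 8 = 2^3
New prefix = 17 - 3 = 14
Supernet: 223.172.0.0/14


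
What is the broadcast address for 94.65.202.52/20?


Network: 94.65.192.0/20
Host bits = 12
Set all host bits to 1:
Broadcast: 94.65.207.255


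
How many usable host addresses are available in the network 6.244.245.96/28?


Host bits = 32 - 28 = 4
Total addresses = 2^4 = 16
Usable = total - 2 (network and broadcast)
Usable hosts: 14


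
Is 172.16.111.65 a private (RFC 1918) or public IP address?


RFC 1918 private ranges:
  10.0.0.0/8 (10.0.0.0 - 10.255.255.255)
  172.16.0.0/12 (172.16.0.0 - 172.31.255.255)
  192.168.0.0/16 (192.168.0.0 - 192.168.255.255)
Private (in 172.16.0.0/12)


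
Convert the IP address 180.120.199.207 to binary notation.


180 = 10110100
120 = 01111000
199 = 11000111
207 = 11001111
Binary: 10110100.01111000.11000111.11001111


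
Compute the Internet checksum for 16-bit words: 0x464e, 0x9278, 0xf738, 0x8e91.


Sum all words (with carry folding):
+ 0x464e = 0x464e
+ 0x9278 = 0xd8c6
+ 0xf738 = 0xcfff
+ 0x8e91 = 0x5e91
One's complement: ~0x5e91
Checksum = 0xa16e


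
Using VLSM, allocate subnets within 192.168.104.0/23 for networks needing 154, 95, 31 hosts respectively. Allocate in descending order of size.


154 hosts -> /24 (254 usable): 192.168.104.0/24
95 hosts -> /25 (126 usable): 192.168.105.0/25
31 hosts -> /26 (62 usable): 192.168.105.128/26
Allocation: 192.168.104.0/24 (154 hosts, 254 usable); 192.168.105.0/25 (95 hosts, 126 usable); 192.168.105.128/26 (31 hosts, 62 usable)


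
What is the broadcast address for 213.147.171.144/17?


Network: 213.147.128.0/17
Host bits = 15
Set all host bits to 1:
Broadcast: 213.147.255.255


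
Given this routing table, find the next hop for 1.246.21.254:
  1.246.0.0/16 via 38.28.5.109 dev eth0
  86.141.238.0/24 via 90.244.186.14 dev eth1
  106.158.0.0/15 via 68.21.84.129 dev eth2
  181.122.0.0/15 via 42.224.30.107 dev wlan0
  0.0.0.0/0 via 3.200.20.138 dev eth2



Longest prefix match for 1.246.21.254:
  /16 1.246.0.0: MATCH
  /24 86.141.238.0: no
  /15 106.158.0.0: no
  /15 181.122.0.0: no
  /0 0.0.0.0: MATCH
Selected: next-hop 38.28.5.109 via eth0 (matched /16)


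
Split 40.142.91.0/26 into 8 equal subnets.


New prefix = 26 + 3 = 29
Each subnet has 8 addresses
  40.142.91.0/29
  40.142.91.8/29
  40.142.91.16/29
  40.142.91.24/29
  40.142.91.32/29
  40.142.91.40/29
  40.142.91.48/29
  40.142.91.56/29
Subnets: 40.142.91.0/29, 40.142.91.8/29, 40.142.91.16/29, 40.142.91.24/29, 40.142.91.32/29, 40.142.91.40/29, 40.142.91.48/29, 40.142.91.56/29


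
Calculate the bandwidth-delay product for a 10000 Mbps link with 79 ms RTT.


BDP = bandwidth * RTT
= 10000 Mbps * 79 ms
= 10000 * 1e6 * 79 / 1000 bits
= 790000000 bits
= 98750000 bytes
= 96435.5469 KB
BDP = 790000000 bits (98750000 bytes)


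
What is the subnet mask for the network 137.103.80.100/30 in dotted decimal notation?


/30 means 30 network bits, 2 host bits
Binary: 11111111111111111111111111111100
Mask: 255.255.255.252


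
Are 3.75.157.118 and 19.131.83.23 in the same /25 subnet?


Mask: 255.255.255.128
3.75.157.118 AND mask = 3.75.157.0
19.131.83.23 AND mask = 19.131.83.0
No, different subnets (3.75.157.0 vs 19.131.83.0)


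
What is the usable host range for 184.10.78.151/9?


Network: 184.0.0.0
Broadcast: 184.127.255.255
First usable = network + 1
Last usable = broadcast - 1
Range: 184.0.0.1 to 184.127.255.254


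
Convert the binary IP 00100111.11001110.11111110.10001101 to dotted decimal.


00100111 = 39
11001110 = 206
11111110 = 254
10001101 = 141
IP: 39.206.254.141


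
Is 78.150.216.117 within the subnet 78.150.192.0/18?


Subnet network: 78.150.192.0
Test IP AND mask: 78.150.192.0
Yes, 78.150.216.117 is in 78.150.192.0/18


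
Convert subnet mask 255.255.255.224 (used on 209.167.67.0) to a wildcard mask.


Subnet mask: 255.255.255.224
Wildcard = 255.255.255.255 - subnet mask
255 - 255 = 0
255 - 255 = 0
255 - 255 = 0
255 - 224 = 31
Wildcard: 0.0.0.31


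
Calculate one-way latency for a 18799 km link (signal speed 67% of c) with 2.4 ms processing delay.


Speed = 0.67 * 3e5 km/s = 201000 km/s
Propagation delay = 18799 / 201000 = 0.0935 s = 93.5274 ms
Processing delay = 2.4 ms
Total one-way latency = 95.9274 ms


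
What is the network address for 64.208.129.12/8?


IP:   01000000.11010000.10000001.00001100
Mask: 11111111.00000000.00000000.00000000
AND operation:
Net:  01000000.00000000.00000000.00000000
Network: 64.0.0.0/8


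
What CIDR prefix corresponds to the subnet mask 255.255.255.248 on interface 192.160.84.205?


Binary: 11111111.11111111.11111111.11111000
Count leading 1s
Prefix: /29


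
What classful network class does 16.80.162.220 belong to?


First octet: 16
Binary: 00010000
0xxxxxxx -> Class A (1-126)
Class A, default mask 255.0.0.0 (/8)


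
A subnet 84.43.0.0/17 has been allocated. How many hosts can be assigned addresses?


Host bits = 32 - 17 = 15
Total addresses = 2^15 = 32768
Usable = total - 2 (network and broadcast)
Usable hosts: 32766


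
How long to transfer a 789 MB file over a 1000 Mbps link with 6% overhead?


Effective throughput = 1000 * (1 - 6/100) = 940 Mbps
File size in Mb = 789 * 8 = 6312 Mb
Time = 6312 / 940
Time = 6.7149 seconds


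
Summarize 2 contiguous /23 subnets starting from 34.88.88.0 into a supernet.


Original prefix: /23
Number of subnets: 2 = 2^1
New prefix = 23 - 1 = 22
Supernet: 34.88.88.0/22


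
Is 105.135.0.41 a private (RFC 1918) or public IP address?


RFC 1918 private ranges:
  10.0.0.0/8 (10.0.0.0 - 10.255.255.255)
  172.16.0.0/12 (172.16.0.0 - 172.31.255.255)
  192.168.0.0/16 (192.168.0.0 - 192.168.255.255)
Public (not in any RFC 1918 range)


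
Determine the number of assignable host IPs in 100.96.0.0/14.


Host bits = 32 - 14 = 18
Total addresses = 2^18 = 262144
Usable = total - 2 (network and broadcast)
Usable hosts: 262142


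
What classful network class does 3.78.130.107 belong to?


First octet: 3
Binary: 00000011
0xxxxxxx -> Class A (1-126)
Class A, default mask 255.0.0.0 (/8)


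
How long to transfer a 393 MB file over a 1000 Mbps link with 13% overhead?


Effective throughput = 1000 * (1 - 13/100) = 870 Mbps
File size in Mb = 393 * 8 = 3144 Mb
Time = 3144 / 870
Time = 3.6138 seconds


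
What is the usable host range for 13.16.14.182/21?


Network: 13.16.8.0
Broadcast: 13.16.15.255
First usable = network + 1
Last usable = broadcast - 1
Range: 13.16.8.1 to 13.16.15.254


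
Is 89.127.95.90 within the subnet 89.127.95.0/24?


Subnet network: 89.127.95.0
Test IP AND mask: 89.127.95.0
Yes, 89.127.95.90 is in 89.127.95.0/24


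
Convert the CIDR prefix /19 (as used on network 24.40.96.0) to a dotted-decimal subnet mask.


/19 means 19 network bits, 13 host bits
Binary: 11111111111111111110000000000000
Mask: 255.255.224.0


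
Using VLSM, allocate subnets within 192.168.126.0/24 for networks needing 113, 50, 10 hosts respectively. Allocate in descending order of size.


113 hosts -> /25 (126 usable): 192.168.126.0/25
50 hosts -> /26 (62 usable): 192.168.126.128/26
10 hosts -> /28 (14 usable): 192.168.126.192/28
Allocation: 192.168.126.0/25 (113 hosts, 126 usable); 192.168.126.128/26 (50 hosts, 62 usable); 192.168.126.192/28 (10 hosts, 14 usable)


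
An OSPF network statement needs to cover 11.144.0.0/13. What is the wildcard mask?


Subnet mask: 255.248.0.0
Wildcard = 255.255.255.255 - subnet mask
255 - 255 = 0
255 - 248 = 7
255 - 0 = 255
255 - 0 = 255
Wildcard: 0.7.255.255


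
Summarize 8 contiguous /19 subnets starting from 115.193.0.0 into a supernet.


Original prefix: /19
Number of subnets: 8 = 2^3
New prefix = 19 - 3 = 16
Supernet: 115.193.0.0/16


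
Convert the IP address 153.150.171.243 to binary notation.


153 = 10011001
150 = 10010110
171 = 10101011
243 = 11110011
Binary: 10011001.10010110.10101011.11110011


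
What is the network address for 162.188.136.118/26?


IP:   10100010.10111100.10001000.01110110
Mask: 11111111.11111111.11111111.11000000
AND operation:
Net:  10100010.10111100.10001000.01000000
Network: 162.188.136.64/26


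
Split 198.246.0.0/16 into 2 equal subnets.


New prefix = 16 + 1 = 17
Each subnet has 32768 addresses
  198.246.0.0/17
  198.246.128.0/17
Subnets: 198.246.0.0/17, 198.246.128.0/17


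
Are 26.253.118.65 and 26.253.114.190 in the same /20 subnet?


Mask: 255.255.240.0
26.253.118.65 AND mask = 26.253.112.0
26.253.114.190 AND mask = 26.253.112.0
Yes, same subnet (26.253.112.0)


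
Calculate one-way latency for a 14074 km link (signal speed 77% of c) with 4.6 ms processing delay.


Speed = 0.77 * 3e5 km/s = 231000 km/s
Propagation delay = 14074 / 231000 = 0.0609 s = 60.9264 ms
Processing delay = 4.6 ms
Total one-way latency = 65.5264 ms


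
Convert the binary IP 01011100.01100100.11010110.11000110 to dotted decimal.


01011100 = 92
01100100 = 100
11010110 = 214
11000110 = 198
IP: 92.100.214.198


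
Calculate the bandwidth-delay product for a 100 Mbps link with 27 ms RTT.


BDP = bandwidth * RTT
= 100 Mbps * 27 ms
= 100 * 1e6 * 27 / 1000 bits
= 2700000 bits
= 337500 bytes
= 329.5898 KB
BDP = 2700000 bits (337500 bytes)


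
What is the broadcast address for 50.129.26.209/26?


Network: 50.129.26.192/26
Host bits = 6
Set all host bits to 1:
Broadcast: 50.129.26.255


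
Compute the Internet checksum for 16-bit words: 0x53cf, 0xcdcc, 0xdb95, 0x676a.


Sum all words (with carry folding):
+ 0x53cf = 0x53cf
+ 0xcdcc = 0x219c
+ 0xdb95 = 0xfd31
+ 0x676a = 0x649c
One's complement: ~0x649c
Checksum = 0x9b63


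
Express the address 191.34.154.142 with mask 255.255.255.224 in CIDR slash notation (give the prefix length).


Binary: 11111111.11111111.11111111.11100000
Count leading 1s
Prefix: /27


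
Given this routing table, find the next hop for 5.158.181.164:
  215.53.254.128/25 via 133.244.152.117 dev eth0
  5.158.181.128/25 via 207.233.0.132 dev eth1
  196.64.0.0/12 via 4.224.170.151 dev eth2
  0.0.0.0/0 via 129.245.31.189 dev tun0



Longest prefix match for 5.158.181.164:
  /25 215.53.254.128: no
  /25 5.158.181.128: MATCH
  /12 196.64.0.0: no
  /0 0.0.0.0: MATCH
Selected: next-hop 207.233.0.132 via eth1 (matched /25)


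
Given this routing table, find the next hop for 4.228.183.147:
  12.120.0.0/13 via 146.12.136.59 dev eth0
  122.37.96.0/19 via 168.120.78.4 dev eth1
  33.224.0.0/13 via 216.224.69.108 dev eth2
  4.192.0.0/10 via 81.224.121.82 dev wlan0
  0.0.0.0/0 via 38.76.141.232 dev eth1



Longest prefix match for 4.228.183.147:
  /13 12.120.0.0: no
  /19 122.37.96.0: no
  /13 33.224.0.0: no
  /10 4.192.0.0: MATCH
  /0 0.0.0.0: MATCH
Selected: next-hop 81.224.121.82 via wlan0 (matched /10)


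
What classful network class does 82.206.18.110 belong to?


First octet: 82
Binary: 01010010
0xxxxxxx -> Class A (1-126)
Class A, default mask 255.0.0.0 (/8)


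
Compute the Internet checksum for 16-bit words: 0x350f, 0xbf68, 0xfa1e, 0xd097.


Sum all words (with carry folding):
+ 0x350f = 0x350f
+ 0xbf68 = 0xf477
+ 0xfa1e = 0xee96
+ 0xd097 = 0xbf2e
One's complement: ~0xbf2e
Checksum = 0x40d1


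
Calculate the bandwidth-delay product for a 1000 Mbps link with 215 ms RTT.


BDP = bandwidth * RTT
= 1000 Mbps * 215 ms
= 1000 * 1e6 * 215 / 1000 bits
= 215000000 bits
= 26875000 bytes
= 26245.1172 KB
BDP = 215000000 bits (26875000 bytes)


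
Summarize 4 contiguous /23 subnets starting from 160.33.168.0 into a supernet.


Original prefix: /23
Number of subnets: 4 = 2^2
New prefix = 23 - 2 = 21
Supernet: 160.33.168.0/21


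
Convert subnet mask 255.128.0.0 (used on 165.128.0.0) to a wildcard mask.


Subnet mask: 255.128.0.0
Wildcard = 255.255.255.255 - subnet mask
255 - 255 = 0
255 - 128 = 127
255 - 0 = 255
255 - 0 = 255
Wildcard: 0.127.255.255


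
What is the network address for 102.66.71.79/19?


IP:   01100110.01000010.01000111.01001111
Mask: 11111111.11111111.11100000.00000000
AND operation:
Net:  01100110.01000010.01000000.00000000
Network: 102.66.64.0/19


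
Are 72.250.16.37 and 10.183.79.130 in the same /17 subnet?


Mask: 255.255.128.0
72.250.16.37 AND mask = 72.250.0.0
10.183.79.130 AND mask = 10.183.0.0
No, different subnets (72.250.0.0 vs 10.183.0.0)


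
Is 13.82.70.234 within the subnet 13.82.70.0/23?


Subnet network: 13.82.70.0
Test IP AND mask: 13.82.70.0
Yes, 13.82.70.234 is in 13.82.70.0/23


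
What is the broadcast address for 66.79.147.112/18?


Network: 66.79.128.0/18
Host bits = 14
Set all host bits to 1:
Broadcast: 66.79.191.255


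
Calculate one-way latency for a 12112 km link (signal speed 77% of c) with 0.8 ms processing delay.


Speed = 0.77 * 3e5 km/s = 231000 km/s
Propagation delay = 12112 / 231000 = 0.0524 s = 52.4329 ms
Processing delay = 0.8 ms
Total one-way latency = 53.2329 ms


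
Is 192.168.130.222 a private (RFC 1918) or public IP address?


RFC 1918 private ranges:
  10.0.0.0/8 (10.0.0.0 - 10.255.255.255)
  172.16.0.0/12 (172.16.0.0 - 172.31.255.255)
  192.168.0.0/16 (192.168.0.0 - 192.168.255.255)
Private (in 192.168.0.0/16)


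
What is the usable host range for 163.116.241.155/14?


Network: 163.116.0.0
Broadcast: 163.119.255.255
First usable = network + 1
Last usable = broadcast - 1
Range: 163.116.0.1 to 163.119.255.254


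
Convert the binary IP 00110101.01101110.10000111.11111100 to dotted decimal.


00110101 = 53
01101110 = 110
10000111 = 135
11111100 = 252
IP: 53.110.135.252


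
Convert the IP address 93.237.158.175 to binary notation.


93 = 01011101
237 = 11101101
158 = 10011110
175 = 10101111
Binary: 01011101.11101101.10011110.10101111


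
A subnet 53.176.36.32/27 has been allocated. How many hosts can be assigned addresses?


Host bits = 32 - 27 = 5
Total addresses = 2^5 = 32
Usable = total - 2 (network and broadcast)
Usable hosts: 30


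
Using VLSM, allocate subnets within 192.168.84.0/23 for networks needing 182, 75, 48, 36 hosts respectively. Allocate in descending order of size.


182 hosts -> /24 (254 usable): 192.168.84.0/24
75 hosts -> /25 (126 usable): 192.168.85.0/25
48 hosts -> /26 (62 usable): 192.168.85.128/26
36 hosts -> /26 (62 usable): 192.168.85.192/26
Allocation: 192.168.84.0/24 (182 hosts, 254 usable); 192.168.85.0/25 (75 hosts, 126 usable); 192.168.85.128/26 (48 hosts, 62 usable); 192.168.85.192/26 (36 hosts, 62 usable)


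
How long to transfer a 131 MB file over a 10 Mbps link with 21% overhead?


Effective throughput = 10 * (1 - 21/100) = 7.9 Mbps
File size in Mb = 131 * 8 = 1048 Mb
Time = 1048 / 7.9
Time = 132.6582 seconds


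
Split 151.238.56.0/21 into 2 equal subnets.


New prefix = 21 + 1 = 22
Each subnet has 1024 addresses
  151.238.56.0/22
  151.238.60.0/22
Subnets: 151.238.56.0/22, 151.238.60.0/22


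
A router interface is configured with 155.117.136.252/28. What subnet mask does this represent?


/28 means 28 network bits, 4 host bits
Binary: 11111111111111111111111111110000
Mask: 255.255.255.240


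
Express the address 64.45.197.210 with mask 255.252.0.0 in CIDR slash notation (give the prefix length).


Binary: 11111111.11111100.00000000.00000000
Count leading 1s
Prefix: /14


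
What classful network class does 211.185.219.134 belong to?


First octet: 211
Binary: 11010011
110xxxxx -> Class C (192-223)
Class C, default mask 255.255.255.0 (/24)


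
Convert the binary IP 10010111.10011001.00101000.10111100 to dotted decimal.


10010111 = 151
10011001 = 153
00101000 = 40
10111100 = 188
IP: 151.153.40.188


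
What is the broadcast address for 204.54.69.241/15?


Network: 204.54.0.0/15
Host bits = 17
Set all host bits to 1:
Broadcast: 204.55.255.255


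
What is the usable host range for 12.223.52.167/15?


Network: 12.222.0.0
Broadcast: 12.223.255.255
First usable = network + 1
Last usable = broadcast - 1
Range: 12.222.0.1 to 12.223.255.254


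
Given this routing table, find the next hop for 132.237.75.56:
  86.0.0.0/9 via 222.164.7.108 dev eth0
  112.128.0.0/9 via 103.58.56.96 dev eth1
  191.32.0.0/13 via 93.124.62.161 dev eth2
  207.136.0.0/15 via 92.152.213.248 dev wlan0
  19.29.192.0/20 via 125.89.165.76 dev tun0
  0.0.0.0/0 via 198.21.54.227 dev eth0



Longest prefix match for 132.237.75.56:
  /9 86.0.0.0: no
  /9 112.128.0.0: no
  /13 191.32.0.0: no
  /15 207.136.0.0: no
  /20 19.29.192.0: no
  /0 0.0.0.0: MATCH
Selected: next-hop 198.21.54.227 via eth0 (matched /0)


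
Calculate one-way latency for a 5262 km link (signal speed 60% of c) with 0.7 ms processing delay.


Speed = 0.6 * 3e5 km/s = 180000 km/s
Propagation delay = 5262 / 180000 = 0.0292 s = 29.2333 ms
Processing delay = 0.7 ms
Total one-way latency = 29.9333 ms


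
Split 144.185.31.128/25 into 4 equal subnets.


New prefix = 25 + 2 = 27
Each subnet has 32 addresses
  144.185.31.128/27
  144.185.31.160/27
  144.185.31.192/27
  144.185.31.224/27
Subnets: 144.185.31.128/27, 144.185.31.160/27, 144.185.31.192/27, 144.185.31.224/27


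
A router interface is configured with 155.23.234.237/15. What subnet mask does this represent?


/15 means 15 network bits, 17 host bits
Binary: 11111111111111100000000000000000
Mask: 255.254.0.0


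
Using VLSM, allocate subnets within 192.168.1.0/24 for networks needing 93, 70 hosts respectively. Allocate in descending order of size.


93 hosts -> /25 (126 usable): 192.168.1.0/25
70 hosts -> /25 (126 usable): 192.168.1.128/25
Allocation: 192.168.1.0/25 (93 hosts, 126 usable); 192.168.1.128/25 (70 hosts, 126 usable)


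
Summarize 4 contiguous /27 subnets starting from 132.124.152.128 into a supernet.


Original prefix: /27
Number of subnets: 4 = 2^2
New prefix = 27 - 2 = 25
Supernet: 132.124.152.128/25


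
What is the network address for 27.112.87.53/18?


IP:   00011011.01110000.01010111.00110101
Mask: 11111111.11111111.11000000.00000000
AND operation:
Net:  00011011.01110000.01000000.00000000
Network: 27.112.64.0/18


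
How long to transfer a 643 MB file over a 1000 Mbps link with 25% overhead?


Effective throughput = 1000 * (1 - 25/100) = 750 Mbps
File size in Mb = 643 * 8 = 5144 Mb
Time = 5144 / 750
Time = 6.8587 seconds


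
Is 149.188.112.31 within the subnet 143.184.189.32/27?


Subnet network: 143.184.189.32
Test IP AND mask: 149.188.112.0
No, 149.188.112.31 is not in 143.184.189.32/27


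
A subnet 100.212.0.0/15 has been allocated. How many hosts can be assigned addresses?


Host bits = 32 - 15 = 17
Total addresses = 2^17 = 131072
Usable = total - 2 (network and broadcast)
Usable hosts: 131070


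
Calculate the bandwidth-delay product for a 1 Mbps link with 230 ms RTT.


BDP = bandwidth * RTT
= 1 Mbps * 230 ms
= 1 * 1e6 * 230 / 1000 bits
= 230000 bits
= 28750 bytes
= 28.0762 KB
BDP = 230000 bits (28750 bytes)


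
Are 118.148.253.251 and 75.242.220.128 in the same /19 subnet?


Mask: 255.255.224.0
118.148.253.251 AND mask = 118.148.224.0
75.242.220.128 AND mask = 75.242.192.0
No, different subnets (118.148.224.0 vs 75.242.192.0)


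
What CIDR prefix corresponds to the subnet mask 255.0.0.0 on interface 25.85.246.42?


Binary: 11111111.00000000.00000000.00000000
Count leading 1s
Prefix: /8


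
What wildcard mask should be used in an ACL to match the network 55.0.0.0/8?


Subnet mask: 255.0.0.0
Wildcard = 255.255.255.255 - subnet mask
255 - 255 = 0
255 - 0 = 255
255 - 0 = 255
255 - 0 = 255
Wildcard: 0.255.255.255


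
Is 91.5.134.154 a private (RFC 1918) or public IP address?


RFC 1918 private ranges:
  10.0.0.0/8 (10.0.0.0 - 10.255.255.255)
  172.16.0.0/12 (172.16.0.0 - 172.31.255.255)
  192.168.0.0/16 (192.168.0.0 - 192.168.255.255)
Public (not in any RFC 1918 range)


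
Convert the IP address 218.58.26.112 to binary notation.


218 = 11011010
58 = 00111010
26 = 00011010
112 = 01110000
Binary: 11011010.00111010.00011010.01110000


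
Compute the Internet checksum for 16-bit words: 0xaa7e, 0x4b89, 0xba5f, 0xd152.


Sum all words (with carry folding):
+ 0xaa7e = 0xaa7e
+ 0x4b89 = 0xf607
+ 0xba5f = 0xb067
+ 0xd152 = 0x81ba
One's complement: ~0x81ba
Checksum = 0x7e45


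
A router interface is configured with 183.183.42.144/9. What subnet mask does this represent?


/9 means 9 network bits, 23 host bits
Binary: 11111111100000000000000000000000
Mask: 255.128.0.0


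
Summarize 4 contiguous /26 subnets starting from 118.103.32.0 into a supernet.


Original prefix: /26
Number of subnets: 4 = 2^2
New prefix = 26 - 2 = 24
Supernet: 118.103.32.0/24


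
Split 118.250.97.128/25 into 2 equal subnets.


New prefix = 25 + 1 = 26
Each subnet has 64 addresses
  118.250.97.128/26
  118.250.97.192/26
Subnets: 118.250.97.128/26, 118.250.97.192/26


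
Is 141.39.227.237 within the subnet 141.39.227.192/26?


Subnet network: 141.39.227.192
Test IP AND mask: 141.39.227.192
Yes, 141.39.227.237 is in 141.39.227.192/26


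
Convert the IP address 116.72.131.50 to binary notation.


116 = 01110100
72 = 01001000
131 = 10000011
50 = 00110010
Binary: 01110100.01001000.10000011.00110010


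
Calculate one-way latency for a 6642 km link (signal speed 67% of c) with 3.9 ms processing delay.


Speed = 0.67 * 3e5 km/s = 201000 km/s
Propagation delay = 6642 / 201000 = 0.033 s = 33.0448 ms
Processing delay = 3.9 ms
Total one-way latency = 36.9448 ms


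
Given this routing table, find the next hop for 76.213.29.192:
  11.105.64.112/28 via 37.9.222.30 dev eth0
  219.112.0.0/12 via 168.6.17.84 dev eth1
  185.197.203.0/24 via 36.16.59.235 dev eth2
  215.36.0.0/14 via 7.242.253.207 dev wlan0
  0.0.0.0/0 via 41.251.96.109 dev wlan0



Longest prefix match for 76.213.29.192:
  /28 11.105.64.112: no
  /12 219.112.0.0: no
  /24 185.197.203.0: no
  /14 215.36.0.0: no
  /0 0.0.0.0: MATCH
Selected: next-hop 41.251.96.109 via wlan0 (matched /0)


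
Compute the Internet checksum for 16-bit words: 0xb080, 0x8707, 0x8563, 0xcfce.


Sum all words (with carry folding):
+ 0xb080 = 0xb080
+ 0x8707 = 0x3788
+ 0x8563 = 0xbceb
+ 0xcfce = 0x8cba
One's complement: ~0x8cba
Checksum = 0x7345


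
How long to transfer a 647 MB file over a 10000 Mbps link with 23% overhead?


Effective throughput = 10000 * (1 - 23/100) = 7700 Mbps
File size in Mb = 647 * 8 = 5176 Mb
Time = 5176 / 7700
Time = 0.6722 seconds


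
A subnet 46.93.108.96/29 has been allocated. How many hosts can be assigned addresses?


Host bits = 32 - 29 = 3
Total addresses = 2^3 = 8
Usable = total - 2 (network and broadcast)
Usable hosts: 6


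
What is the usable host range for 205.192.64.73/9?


Network: 205.128.0.0
Broadcast: 205.255.255.255
First usable = network + 1
Last usable = broadcast - 1
Range: 205.128.0.1 to 205.255.255.254


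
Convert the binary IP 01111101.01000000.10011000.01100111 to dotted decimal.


01111101 = 125
01000000 = 64
10011000 = 152
01100111 = 103
IP: 125.64.152.103


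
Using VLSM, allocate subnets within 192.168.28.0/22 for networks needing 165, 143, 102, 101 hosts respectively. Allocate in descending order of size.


165 hosts -> /24 (254 usable): 192.168.28.0/24
143 hosts -> /24 (254 usable): 192.168.29.0/24
102 hosts -> /25 (126 usable): 192.168.30.0/25
101 hosts -> /25 (126 usable): 192.168.30.128/25
Allocation: 192.168.28.0/24 (165 hosts, 254 usable); 192.168.29.0/24 (143 hosts, 254 usable); 192.168.30.0/25 (102 hosts, 126 usable); 192.168.30.128/25 (101 hosts, 126 usable)


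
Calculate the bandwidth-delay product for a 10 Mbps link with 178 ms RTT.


BDP = bandwidth * RTT
= 10 Mbps * 178 ms
= 10 * 1e6 * 178 / 1000 bits
= 1780000 bits
= 222500 bytes
= 217.2852 KB
BDP = 1780000 bits (222500 bytes)


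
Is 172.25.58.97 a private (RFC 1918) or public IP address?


RFC 1918 private ranges:
  10.0.0.0/8 (10.0.0.0 - 10.255.255.255)
  172.16.0.0/12 (172.16.0.0 - 172.31.255.255)
  192.168.0.0/16 (192.168.0.0 - 192.168.255.255)
Private (in 172.16.0.0/12)


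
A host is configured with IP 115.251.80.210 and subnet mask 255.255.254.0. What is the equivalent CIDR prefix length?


Binary: 11111111.11111111.11111110.00000000
Count leading 1s
Prefix: /23


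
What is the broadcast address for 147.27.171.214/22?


Network: 147.27.168.0/22
Host bits = 10
Set all host bits to 1:
Broadcast: 147.27.171.255


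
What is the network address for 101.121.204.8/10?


IP:   01100101.01111001.11001100.00001000
Mask: 11111111.11000000.00000000.00000000
AND operation:
Net:  01100101.01000000.00000000.00000000
Network: 101.64.0.0/10


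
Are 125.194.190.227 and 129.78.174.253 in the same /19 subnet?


Mask: 255.255.224.0
125.194.190.227 AND mask = 125.194.160.0
129.78.174.253 AND mask = 129.78.160.0
No, different subnets (125.194.160.0 vs 129.78.160.0)


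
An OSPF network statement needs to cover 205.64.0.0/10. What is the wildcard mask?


Subnet mask: 255.192.0.0
Wildcard = 255.255.255.255 - subnet mask
255 - 255 = 0
255 - 192 = 63
255 - 0 = 255
255 - 0 = 255
Wildcard: 0.63.255.255


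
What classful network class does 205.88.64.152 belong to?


First octet: 205
Binary: 11001101
110xxxxx -> Class C (192-223)
Class C, default mask 255.255.255.0 (/24)


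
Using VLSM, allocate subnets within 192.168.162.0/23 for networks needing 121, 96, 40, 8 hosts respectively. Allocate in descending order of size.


121 hosts -> /25 (126 usable): 192.168.162.0/25
96 hosts -> /25 (126 usable): 192.168.162.128/25
40 hosts -> /26 (62 usable): 192.168.163.0/26
8 hosts -> /28 (14 usable): 192.168.163.64/28
Allocation: 192.168.162.0/25 (121 hosts, 126 usable); 192.168.162.128/25 (96 hosts, 126 usable); 192.168.163.0/26 (40 hosts, 62 usable); 192.168.163.64/28 (8 hosts, 14 usable)


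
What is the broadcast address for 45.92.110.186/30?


Network: 45.92.110.184/30
Host bits = 2
Set all host bits to 1:
Broadcast: 45.92.110.187


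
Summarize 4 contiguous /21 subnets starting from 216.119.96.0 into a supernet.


Original prefix: /21
Number of subnets: 4 = 2^2
New prefix = 21 - 2 = 19
Supernet: 216.119.96.0/19
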